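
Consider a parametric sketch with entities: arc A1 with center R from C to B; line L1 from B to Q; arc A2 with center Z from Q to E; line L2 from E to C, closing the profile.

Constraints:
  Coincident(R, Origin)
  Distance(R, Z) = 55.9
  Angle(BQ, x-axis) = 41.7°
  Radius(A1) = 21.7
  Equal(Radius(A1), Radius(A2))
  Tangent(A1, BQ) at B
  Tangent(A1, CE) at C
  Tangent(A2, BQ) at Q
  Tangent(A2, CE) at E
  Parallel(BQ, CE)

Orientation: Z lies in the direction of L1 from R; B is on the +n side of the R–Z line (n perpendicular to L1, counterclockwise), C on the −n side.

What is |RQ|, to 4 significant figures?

59.96

The slot axis is L1's direction at 41.7°, so u = (cos 41.7°, sin 41.7°) = (0.7466, 0.6652) and n = (−sin 41.7°, cos 41.7°) = (-0.6652, 0.7466). R is at the origin and Z lies 55.9 along u from R, so Z = 55.9·u = (41.74, 37.19). Tangency of A1 to both parallel lines with radius 21.7 puts B and C at R ± 21.7·n: B = (-14.44, 16.20), C = (14.44, -16.20). Equal radii place Q and E the same way about Z: Q = Z + 21.7·n = (27.30, 53.39), E = Z − 21.7·n = (56.17, 20.98). Then |RQ| = |Q − R| = 59.96.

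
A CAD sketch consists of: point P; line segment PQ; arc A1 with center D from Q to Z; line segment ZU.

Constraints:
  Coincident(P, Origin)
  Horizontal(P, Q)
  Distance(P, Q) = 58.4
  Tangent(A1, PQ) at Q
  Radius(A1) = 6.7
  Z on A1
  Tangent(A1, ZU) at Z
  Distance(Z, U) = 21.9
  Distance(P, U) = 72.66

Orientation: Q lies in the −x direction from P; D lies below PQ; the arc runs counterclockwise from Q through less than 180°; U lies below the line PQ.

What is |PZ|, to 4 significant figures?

65.35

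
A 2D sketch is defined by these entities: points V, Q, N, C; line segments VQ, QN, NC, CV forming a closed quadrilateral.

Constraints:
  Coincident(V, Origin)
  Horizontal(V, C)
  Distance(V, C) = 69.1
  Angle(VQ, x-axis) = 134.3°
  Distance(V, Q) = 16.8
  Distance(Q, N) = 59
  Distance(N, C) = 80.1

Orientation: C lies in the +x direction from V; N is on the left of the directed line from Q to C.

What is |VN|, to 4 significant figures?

65.24

V is at the origin; V and C share the same y with |VC| = 69.1 and C in +x, so C = (69.1, 0). VQ runs at 134.3° with |VQ| = 16.8, so Q = (-11.73, 12.02). N is determined by |QN| = 59.0 and |NC| = 80.1 together: it lies at the intersection of circle(Q, 59.0) and circle(C, 80.1). With |QC| = 81.72, the foot of the radical line on QC is 22.90 from Q and the perpendicular offset is √(59.0² − 22.90²) = 54.37. Taking the left-of-QC solution: N = (18.92, 62.43).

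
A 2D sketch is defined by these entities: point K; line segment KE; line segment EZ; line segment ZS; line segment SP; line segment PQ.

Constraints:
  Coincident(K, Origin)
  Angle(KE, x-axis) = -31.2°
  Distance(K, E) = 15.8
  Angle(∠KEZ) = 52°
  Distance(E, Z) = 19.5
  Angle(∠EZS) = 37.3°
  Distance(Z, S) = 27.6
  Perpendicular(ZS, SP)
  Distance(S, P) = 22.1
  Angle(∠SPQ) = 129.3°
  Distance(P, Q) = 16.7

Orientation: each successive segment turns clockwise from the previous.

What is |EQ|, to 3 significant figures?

20.9

K is at the origin; KE runs at -31.2° with length 15.8, so E = (13.5, -8.18). ∠KEZ = 52.0° gives EZ at -159° from the x-axis; with |EZ| = 19.5, Z = (-4.71, -15.1). ∠EZS = 37.3° gives ZS at 58.1° from the x-axis; with |ZS| = 27.6, S = (9.87, 8.32). The perpendicularity gives SP at right angles to ZS, so SP runs at -31.9°; with |SP| = 22.1, P = (28.6, -3.36). ∠SPQ = 129.3° gives PQ at -82.6° from the x-axis; with |PQ| = 16.7, Q = (30.8, -19.9). Then |EQ| = |Q − E| = 20.9.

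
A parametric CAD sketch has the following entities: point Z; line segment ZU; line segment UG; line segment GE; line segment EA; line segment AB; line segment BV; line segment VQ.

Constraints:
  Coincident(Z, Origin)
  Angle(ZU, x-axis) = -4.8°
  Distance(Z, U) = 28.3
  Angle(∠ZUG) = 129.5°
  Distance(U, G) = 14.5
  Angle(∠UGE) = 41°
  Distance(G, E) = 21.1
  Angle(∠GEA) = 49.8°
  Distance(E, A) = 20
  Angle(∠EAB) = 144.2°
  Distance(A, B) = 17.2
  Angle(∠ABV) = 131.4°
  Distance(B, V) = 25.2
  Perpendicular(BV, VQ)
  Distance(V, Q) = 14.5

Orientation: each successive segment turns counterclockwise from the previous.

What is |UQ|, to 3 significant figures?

35.9

Z is at the origin; ZU runs at -4.8° with length 28.3, so U = (28.2, -2.37). ∠ZUG = 129.5° gives UG at 45.7° from the x-axis; with |UG| = 14.5, G = (38.3, 8.01). ∠UGE = 41.0° gives GE at -175° from the x-axis; with |GE| = 21.1, E = (17.3, 6.28). ∠GEA = 49.8° gives EA at -45.1° from the x-axis; with |EA| = 20.0, A = (31.4, -7.89). ∠EAB = 144.2° gives AB at -9.30° from the x-axis; with |AB| = 17.2, B = (48.4, -10.7). ∠ABV = 131.4° gives BV at 39.3° from the x-axis; with |BV| = 25.2, V = (67.9, 5.30). BV is perpendicular to VQ, so VQ runs at 129°; with |VQ| = 14.5, Q = (58.7, 16.5). Then |UQ| = |Q − U| = 35.9.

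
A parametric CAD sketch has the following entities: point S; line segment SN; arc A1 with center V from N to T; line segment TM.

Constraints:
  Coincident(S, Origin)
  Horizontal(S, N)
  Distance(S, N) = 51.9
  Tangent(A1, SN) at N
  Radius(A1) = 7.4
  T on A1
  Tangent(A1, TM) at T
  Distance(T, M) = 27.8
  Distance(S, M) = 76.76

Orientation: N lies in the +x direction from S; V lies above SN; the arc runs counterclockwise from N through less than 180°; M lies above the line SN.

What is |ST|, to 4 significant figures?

58.62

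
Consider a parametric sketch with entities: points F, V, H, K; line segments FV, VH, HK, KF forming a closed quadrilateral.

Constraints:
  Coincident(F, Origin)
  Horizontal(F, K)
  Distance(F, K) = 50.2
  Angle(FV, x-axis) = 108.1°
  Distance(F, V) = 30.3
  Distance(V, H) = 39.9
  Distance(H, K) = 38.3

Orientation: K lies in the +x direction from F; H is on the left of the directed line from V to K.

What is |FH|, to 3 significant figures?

44.6

Checks: F.y = 0.00, K.y = 0.00 ✓; |VH| = 39.90 ✓; |HK| = 38.30 ✓.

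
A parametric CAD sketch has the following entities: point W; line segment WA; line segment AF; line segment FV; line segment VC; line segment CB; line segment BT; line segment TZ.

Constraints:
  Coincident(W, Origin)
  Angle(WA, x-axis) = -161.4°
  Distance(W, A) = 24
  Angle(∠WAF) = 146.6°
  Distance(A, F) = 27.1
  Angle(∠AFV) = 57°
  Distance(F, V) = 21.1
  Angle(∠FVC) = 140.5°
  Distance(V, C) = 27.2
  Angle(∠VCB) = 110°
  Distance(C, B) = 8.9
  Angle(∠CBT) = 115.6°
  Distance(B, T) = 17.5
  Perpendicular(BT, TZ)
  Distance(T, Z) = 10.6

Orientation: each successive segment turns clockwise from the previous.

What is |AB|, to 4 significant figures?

24.54

W is at the origin; WA runs at -161.4° with length 24.0, so A = (-22.75, -7.655). ∠WAF = 146.6° gives AF at 165.2° from the x-axis; with |AF| = 27.1, F = (-48.95, -0.7324). ∠AFV = 57.0° gives FV at 42.20° from the x-axis; with |FV| = 21.1, V = (-33.32, 13.44). ∠FVC = 140.5° gives VC at 2.700° from the x-axis; with |VC| = 27.2, C = (-6.147, 14.72). ∠VCB = 110.0° gives CB at -67.30° from the x-axis; with |CB| = 8.9, B = (-2.712, 6.512). Then |AB| = |B − A| = 24.54.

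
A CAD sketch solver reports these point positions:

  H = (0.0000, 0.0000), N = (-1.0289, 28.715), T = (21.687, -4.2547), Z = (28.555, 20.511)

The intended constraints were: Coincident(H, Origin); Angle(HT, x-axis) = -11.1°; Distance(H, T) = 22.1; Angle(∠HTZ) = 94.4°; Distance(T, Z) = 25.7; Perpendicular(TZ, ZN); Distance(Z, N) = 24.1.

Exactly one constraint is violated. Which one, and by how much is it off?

Distance(Z, N) = 24.1 — off by 6.60.

H = (0.00, 0.00) ✓; HT at -11.10° ✓; |HT| = 22.10 ✓; ∠HTZ = 94.40° ✓; |TZ| = 25.70 ✓; ∠(TZ, ZN) = 90.00° ✓; |ZN| = 30.70 ✗.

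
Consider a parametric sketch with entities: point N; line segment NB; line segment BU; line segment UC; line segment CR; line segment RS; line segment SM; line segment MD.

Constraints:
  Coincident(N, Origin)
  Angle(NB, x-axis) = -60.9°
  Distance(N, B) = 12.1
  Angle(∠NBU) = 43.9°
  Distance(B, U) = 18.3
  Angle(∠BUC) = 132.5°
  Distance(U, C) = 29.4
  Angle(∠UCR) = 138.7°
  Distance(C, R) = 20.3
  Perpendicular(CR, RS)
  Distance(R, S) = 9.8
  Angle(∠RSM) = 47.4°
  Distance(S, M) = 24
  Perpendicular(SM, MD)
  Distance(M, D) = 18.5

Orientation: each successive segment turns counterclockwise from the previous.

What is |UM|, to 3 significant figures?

35.8

N is at the origin; NB runs at -60.9° with length 12.1, so B = (5.88, -10.6). ∠NBU = 43.9° gives BU at 75.2° from the x-axis; with |BU| = 18.3, U = (10.6, 7.12). ∠BUC = 132.5° gives UC at 123° from the x-axis; with |UC| = 29.4, C = (-5.32, 31.9). ∠UCR = 138.7° gives CR at 164° from the x-axis; with |CR| = 20.3, R = (-24.8, 37.5). CR ⟂ RS, so RS runs at -106°; with |RS| = 9.8, S = (-27.5, 28.0). ∠RSM = 47.4° gives SM at 26.6° from the x-axis; with |SM| = 24.0, M = (-6.08, 38.8). Then |UM| = |M − U| = 35.8.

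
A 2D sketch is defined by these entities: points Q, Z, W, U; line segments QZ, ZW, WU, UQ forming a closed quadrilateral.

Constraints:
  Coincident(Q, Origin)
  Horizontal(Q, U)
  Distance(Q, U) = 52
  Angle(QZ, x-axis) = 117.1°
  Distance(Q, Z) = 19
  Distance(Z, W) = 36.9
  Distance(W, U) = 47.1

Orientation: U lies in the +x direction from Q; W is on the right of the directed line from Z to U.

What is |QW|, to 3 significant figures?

17.9

Q is at the origin; QU is horizontal with |QU| = 52.0 and U in +x, so U = (52.0, 0). QZ runs at 117.1° with |QZ| = 19.0, so Z = (-8.66, 16.9). W is determined by |ZW| = 36.9 and |WU| = 47.1 together: it lies at the intersection of circle(Z, 36.9) and circle(U, 47.1). With |ZU| = 63.0, the foot of the radical line on ZU is 24.7 from Z and the perpendicular offset is √(36.9² − 24.7²) = 27.4. Taking the right-of-ZU solution: W = (7.75, -16.1).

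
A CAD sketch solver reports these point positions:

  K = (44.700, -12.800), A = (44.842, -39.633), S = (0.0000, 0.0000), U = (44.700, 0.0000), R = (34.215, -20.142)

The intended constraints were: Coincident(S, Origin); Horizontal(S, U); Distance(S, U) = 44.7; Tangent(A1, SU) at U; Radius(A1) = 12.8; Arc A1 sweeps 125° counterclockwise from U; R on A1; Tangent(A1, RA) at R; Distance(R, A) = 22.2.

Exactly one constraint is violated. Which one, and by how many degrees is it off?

Tangent(A1, RA) at R — off by 6.40°.

S = (0.00, 0.00) ✓; S.y = 0.00, U.y = 0.00 ✓; |SU| = 44.70 ✓; ∠(KU, US) = 90.00° ✓; |KU| = 12.80 ✓; bearing(K→R) − bearing(K→U) = 125.0° ✓; |KR| = 12.80 ✓; ∠(KR, RA) = 96.40° ✗; |RA| = 22.20 ✓.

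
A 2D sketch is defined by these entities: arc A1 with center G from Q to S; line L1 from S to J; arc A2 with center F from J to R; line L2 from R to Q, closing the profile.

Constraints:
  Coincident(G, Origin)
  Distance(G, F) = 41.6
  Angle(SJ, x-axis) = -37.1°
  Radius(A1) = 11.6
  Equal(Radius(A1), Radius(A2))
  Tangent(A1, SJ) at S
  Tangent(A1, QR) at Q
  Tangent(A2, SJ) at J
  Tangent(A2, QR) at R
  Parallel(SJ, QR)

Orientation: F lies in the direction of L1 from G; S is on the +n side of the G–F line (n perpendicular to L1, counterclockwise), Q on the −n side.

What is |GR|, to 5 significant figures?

43.187

Tangency of A1 to both parallel lines with radius 11.6 puts S and Q at G ± 11.6·n: S = (6.9972, 9.2520), Q = (-6.9972, -9.2520). Equal radii place J and R the same way about F: J = F + 11.6·n = (40.177, -15.841), R = F − 11.6·n = (26.182, -34.345). Then |GR| = |R − G| = 43.187.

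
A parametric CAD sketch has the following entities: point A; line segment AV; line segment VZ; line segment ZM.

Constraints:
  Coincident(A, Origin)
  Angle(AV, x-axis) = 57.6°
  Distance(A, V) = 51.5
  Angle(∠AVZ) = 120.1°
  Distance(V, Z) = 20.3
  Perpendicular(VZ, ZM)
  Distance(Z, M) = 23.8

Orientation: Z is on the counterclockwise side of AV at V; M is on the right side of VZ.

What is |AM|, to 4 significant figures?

82.46

∠AVZ = 120.1°, so VZ runs at 57.6° + (180° − 120.1°) = 117.5° from the x-axis; with |VZ| = 20.3, Z = V + 20.3·(cos 117.5°, sin 117.5°) = (18.22, 61.49). VZ ⟂ ZM; with |ZM| = 23.8 on the right of VZ, M = Z + 23.8·(0.8870, 0.4617) = (39.33, 72.48). Then |AM| = |M − A| = 82.46.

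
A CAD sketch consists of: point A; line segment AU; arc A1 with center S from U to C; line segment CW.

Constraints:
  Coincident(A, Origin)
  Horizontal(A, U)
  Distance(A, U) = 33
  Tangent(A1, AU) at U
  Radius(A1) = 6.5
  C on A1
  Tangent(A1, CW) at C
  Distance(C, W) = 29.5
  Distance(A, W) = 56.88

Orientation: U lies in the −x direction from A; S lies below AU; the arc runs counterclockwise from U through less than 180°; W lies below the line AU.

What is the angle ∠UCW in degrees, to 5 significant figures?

141.17°

Checks: A = (0.00, 0.00) ✓; |SC| = 6.500 ✓; ∠(SC, CW) = 90.00° ✓; |CW| = 29.50 ✓; |AW| = 56.88 ✓.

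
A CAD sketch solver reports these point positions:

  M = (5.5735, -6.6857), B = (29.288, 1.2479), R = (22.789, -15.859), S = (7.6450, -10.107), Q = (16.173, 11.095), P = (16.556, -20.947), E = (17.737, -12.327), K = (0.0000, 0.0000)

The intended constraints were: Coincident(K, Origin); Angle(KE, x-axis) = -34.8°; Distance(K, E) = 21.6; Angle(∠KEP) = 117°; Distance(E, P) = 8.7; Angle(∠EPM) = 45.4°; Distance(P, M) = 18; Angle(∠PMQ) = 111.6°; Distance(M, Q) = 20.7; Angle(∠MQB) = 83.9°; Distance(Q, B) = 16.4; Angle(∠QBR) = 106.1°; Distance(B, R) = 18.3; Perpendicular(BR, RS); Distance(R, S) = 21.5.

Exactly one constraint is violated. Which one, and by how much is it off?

Distance(R, S) = 21.5 — off by 5.30.

K = (0.00, 0.00) ✓; KE at -34.80° ✓; |KE| = 21.60 ✓; ∠KEP = 117.0° ✓; |EP| = 8.701 ✓; ∠EPM = 45.40° ✓; |PM| = 18.00 ✓; ∠PMQ = 111.6° ✓; |MQ| = 20.70 ✓; ∠MQB = 83.90° ✓; |QB| = 16.40 ✓; ∠QBR = 106.1° ✓; |BR| = 18.30 ✓; ∠(BR, RS) = 90.00° ✓; |RS| = 16.20 ✗.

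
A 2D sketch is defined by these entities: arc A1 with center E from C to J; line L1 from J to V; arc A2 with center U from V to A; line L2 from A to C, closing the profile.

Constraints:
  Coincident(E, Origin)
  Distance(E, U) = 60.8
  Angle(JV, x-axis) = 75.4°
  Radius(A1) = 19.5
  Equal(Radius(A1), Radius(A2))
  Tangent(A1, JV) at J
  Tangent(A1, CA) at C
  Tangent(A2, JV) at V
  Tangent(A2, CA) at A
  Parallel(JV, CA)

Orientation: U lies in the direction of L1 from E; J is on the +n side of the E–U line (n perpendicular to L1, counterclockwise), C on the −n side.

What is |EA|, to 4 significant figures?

63.85

The slot axis is L1's direction at 75.4°, so u = (cos 75.4°, sin 75.4°) = (0.2521, 0.9677) and n = (−sin 75.4°, cos 75.4°) = (-0.9677, 0.2521). E is at the origin and U lies 60.8 along u from E, so U = 60.8·u = (15.33, 58.84). Tangency of A1 to both parallel lines with radius 19.5 puts J and C at E ± 19.5·n: J = (-18.87, 4.915), C = (18.87, -4.915). Equal radii place V and A the same way about U: V = U + 19.5·n = (-3.545, 63.75), A = U − 19.5·n = (34.20, 53.92). Then |EA| = |A − E| = 63.85.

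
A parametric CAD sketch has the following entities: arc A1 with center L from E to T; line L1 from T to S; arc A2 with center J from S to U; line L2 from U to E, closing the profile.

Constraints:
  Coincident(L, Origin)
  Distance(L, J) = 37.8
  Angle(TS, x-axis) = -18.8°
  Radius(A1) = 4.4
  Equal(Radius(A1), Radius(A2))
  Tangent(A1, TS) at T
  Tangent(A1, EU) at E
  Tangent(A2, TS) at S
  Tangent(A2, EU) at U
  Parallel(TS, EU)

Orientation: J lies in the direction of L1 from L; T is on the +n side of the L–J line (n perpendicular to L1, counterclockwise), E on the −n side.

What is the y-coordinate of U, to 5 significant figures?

-16.347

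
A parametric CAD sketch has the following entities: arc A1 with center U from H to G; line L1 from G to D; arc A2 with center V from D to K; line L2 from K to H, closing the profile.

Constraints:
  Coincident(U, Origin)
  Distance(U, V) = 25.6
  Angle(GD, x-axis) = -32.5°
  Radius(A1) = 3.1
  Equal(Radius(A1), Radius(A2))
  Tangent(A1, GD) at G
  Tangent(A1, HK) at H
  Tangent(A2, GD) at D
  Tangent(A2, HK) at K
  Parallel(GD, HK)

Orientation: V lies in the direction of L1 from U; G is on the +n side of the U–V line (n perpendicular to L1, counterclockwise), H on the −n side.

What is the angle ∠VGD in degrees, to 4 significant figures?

6.905°

The slot axis is L1's direction at -32.5°, so u = (cos -32.5°, sin -32.5°) = (0.8434, -0.5373) and n = (−sin -32.5°, cos -32.5°) = (0.5373, 0.8434). U is at the origin and V lies 25.6 along u from U, so V = 25.6·u = (21.59, -13.75). Tangency of A1 to both parallel lines with radius 3.1 puts G and H at U ± 3.1·n: G = (1.666, 2.615), H = (-1.666, -2.615). Equal radii place D and K the same way about V: D = V + 3.1·n = (23.26, -11.14), K = V − 3.1·n = (19.93, -16.37). Then cos ∠VGD = GV·GD / (|GV||GD|), giving 6.905°.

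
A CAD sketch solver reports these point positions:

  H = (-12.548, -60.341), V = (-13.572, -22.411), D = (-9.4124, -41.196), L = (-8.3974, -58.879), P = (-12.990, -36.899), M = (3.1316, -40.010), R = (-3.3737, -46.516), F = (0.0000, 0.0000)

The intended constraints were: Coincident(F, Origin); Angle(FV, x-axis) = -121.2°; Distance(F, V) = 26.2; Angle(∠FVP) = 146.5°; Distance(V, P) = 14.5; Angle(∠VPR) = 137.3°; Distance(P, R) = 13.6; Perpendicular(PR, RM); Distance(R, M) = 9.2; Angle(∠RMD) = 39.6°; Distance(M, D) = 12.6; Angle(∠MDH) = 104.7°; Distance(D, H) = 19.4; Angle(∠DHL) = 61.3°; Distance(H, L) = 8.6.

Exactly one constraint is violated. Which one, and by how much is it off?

Distance(H, L) = 8.6 — off by 4.20.

F = (0.00, 0.00) ✓; FV at -121.2° ✓; |FV| = 26.20 ✓; ∠FVP = 146.5° ✓; |VP| = 14.50 ✓; ∠VPR = 137.3° ✓; |PR| = 13.60 ✓; ∠(PR, RM) = 90.01° ✓; |RM| = 9.200 ✓; ∠RMD = 39.60° ✓; |MD| = 12.60 ✓; ∠MDH = 104.7° ✓; |DH| = 19.40 ✓; ∠DHL = 61.29° ✓; |HL| = 4.401 ✗.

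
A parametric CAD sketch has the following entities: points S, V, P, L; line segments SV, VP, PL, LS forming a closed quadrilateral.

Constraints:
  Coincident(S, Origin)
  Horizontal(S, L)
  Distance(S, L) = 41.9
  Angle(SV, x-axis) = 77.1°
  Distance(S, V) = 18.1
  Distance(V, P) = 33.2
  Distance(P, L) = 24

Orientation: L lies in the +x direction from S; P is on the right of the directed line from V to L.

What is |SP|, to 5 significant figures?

23.433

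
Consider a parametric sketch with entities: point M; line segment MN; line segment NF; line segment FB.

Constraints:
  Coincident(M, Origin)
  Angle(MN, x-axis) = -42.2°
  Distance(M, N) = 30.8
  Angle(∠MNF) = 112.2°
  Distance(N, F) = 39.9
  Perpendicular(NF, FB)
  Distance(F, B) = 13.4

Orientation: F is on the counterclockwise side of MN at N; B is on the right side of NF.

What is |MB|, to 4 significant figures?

66.43

M is at the origin; MN runs at -42.2° with length 30.8, so N = 30.8·(cos -42.2°, sin -42.2°) = (22.82, -20.69). ∠MNF = 112.2°, so NF runs at -42.2° + (180° − 112.2°) = 25.60° from the x-axis; with |NF| = 39.9, F = N + 39.9·(cos 25.60°, sin 25.60°) = (58.80, -3.449). The perpendicularity gives FB at right angles to NF; with |FB| = 13.4 on the right of NF, B = F + 13.4·(0.4321, -0.9018) = (64.59, -15.53). Then |MB| = |B − M| = 66.43.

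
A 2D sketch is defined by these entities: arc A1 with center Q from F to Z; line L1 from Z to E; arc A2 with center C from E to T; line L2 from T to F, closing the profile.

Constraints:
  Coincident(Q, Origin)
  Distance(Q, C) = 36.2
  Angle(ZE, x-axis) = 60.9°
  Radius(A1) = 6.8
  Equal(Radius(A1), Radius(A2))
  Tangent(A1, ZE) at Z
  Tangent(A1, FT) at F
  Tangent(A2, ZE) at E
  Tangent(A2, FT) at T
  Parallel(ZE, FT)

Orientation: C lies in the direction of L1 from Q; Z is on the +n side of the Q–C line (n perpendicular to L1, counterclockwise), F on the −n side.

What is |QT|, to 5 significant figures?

36.833

The slot axis is L1's direction at 60.9°, so u = (cos 60.9°, sin 60.9°) = (0.48634, 0.87377) and n = (−sin 60.9°, cos 60.9°) = (-0.87377, 0.48634). Q is at the origin and C lies 36.2 along u from Q, so C = 36.2·u = (17.605, 31.631). Tangency of A1 to both parallel lines with radius 6.8 puts Z and F at Q ± 6.8·n: Z = (-5.9417, 3.3071), F = (5.9417, -3.3071). Equal radii place E and T the same way about C: E = C + 6.8·n = (11.664, 34.938), T = C − 6.8·n = (23.547, 28.323). Then |QT| = |T − Q| = 36.833.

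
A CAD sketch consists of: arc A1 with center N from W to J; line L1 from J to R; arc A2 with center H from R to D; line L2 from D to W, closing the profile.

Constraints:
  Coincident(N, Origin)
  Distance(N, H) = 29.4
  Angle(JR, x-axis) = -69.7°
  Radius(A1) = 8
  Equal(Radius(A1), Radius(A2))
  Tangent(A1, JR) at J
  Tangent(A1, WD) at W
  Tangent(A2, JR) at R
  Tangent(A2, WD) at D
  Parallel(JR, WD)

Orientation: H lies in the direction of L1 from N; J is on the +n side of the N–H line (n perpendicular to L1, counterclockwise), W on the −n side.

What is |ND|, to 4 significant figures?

30.47

The slot axis is L1's direction at -69.7°, so u = (cos -69.7°, sin -69.7°) = (0.3469, -0.9379) and n = (−sin -69.7°, cos -69.7°) = (0.9379, 0.3469). N is at the origin and H lies 29.4 along u from N, so H = 29.4·u = (10.20, -27.57). Tangency of A1 to both parallel lines with radius 8.0 puts J and W at N ± 8.0·n: J = (7.503, 2.775), W = (-7.503, -2.775). Equal radii place R and D the same way about H: R = H + 8.0·n = (17.70, -24.80), D = H − 8.0·n = (2.697, -30.35). Then |ND| = |D − N| = 30.47.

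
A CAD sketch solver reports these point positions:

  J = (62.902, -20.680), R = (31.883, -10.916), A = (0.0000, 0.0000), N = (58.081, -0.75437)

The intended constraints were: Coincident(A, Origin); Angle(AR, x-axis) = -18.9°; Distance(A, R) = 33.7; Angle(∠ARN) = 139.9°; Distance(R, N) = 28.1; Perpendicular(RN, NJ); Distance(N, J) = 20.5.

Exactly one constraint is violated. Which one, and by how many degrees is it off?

Perpendicular(RN, NJ) — off by 7.60°.

A = (0.00, 0.00) ✓; AR at -18.90° ✓; |AR| = 33.70 ✓; ∠ARN = 139.9° ✓; |RN| = 28.10 ✓; ∠(RN, NJ) = 97.60° ✗; |NJ| = 20.50 ✓.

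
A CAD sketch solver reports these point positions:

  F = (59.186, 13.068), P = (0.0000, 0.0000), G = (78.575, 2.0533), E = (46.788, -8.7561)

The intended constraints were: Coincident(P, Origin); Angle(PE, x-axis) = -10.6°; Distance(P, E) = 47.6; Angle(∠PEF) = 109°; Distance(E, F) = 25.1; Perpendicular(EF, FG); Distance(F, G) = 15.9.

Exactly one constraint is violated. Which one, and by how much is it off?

Distance(F, G) = 15.9 — off by 6.40.

P = (0.00, 0.00) ✓; PE at -10.60° ✓; |PE| = 47.60 ✓; ∠PEF = 109.0° ✓; |EF| = 25.10 ✓; ∠(EF, FG) = 90.00° ✓; |FG| = 22.30 ✗.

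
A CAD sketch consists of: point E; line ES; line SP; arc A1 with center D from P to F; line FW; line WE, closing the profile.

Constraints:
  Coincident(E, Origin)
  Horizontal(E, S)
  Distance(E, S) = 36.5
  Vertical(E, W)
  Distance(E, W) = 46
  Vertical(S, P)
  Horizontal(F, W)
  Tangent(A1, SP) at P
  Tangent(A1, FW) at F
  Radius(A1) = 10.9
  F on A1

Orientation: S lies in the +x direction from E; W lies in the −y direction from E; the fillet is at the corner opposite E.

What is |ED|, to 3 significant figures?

43.4

E is at the origin; ES is horizontal with |ES| = 36.5 and S on the +x side, so S = (36.5, 0.00). E and W share the same x with |EW| = 46.0 and W on the −y side, so W = (0.00, -46.0). The virtual corner opposite E is at (36.5, -46.0). Tangency of A1 to SP means the radius DP is perpendicular to SP and since A1 is tangent to FW there, DF ⟂ FW, with radius 10.9, so the center D sits 10.9 in from both sides at D = (25.6, -35.1). Then |ED| = |D − E| = 43.4.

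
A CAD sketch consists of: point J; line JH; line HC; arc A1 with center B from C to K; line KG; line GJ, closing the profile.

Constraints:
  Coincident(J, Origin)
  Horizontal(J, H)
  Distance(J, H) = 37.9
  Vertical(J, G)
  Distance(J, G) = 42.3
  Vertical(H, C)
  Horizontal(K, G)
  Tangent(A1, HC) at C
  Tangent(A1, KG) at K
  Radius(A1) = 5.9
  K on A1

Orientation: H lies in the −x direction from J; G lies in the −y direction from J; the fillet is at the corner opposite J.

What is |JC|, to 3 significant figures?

52.5

J is at the origin; J and H share the same y with |JH| = 37.9 and H on the −x side, so H = (-37.9, 0.00). JG is vertical with |JG| = 42.3 and G on the −y side, so G = (0.00, -42.3). The virtual corner opposite J is at (-37.9, -42.3). Tangency of A1 to HC means the radius BC is perpendicular to HC and since A1 is tangent to KG there, BK ⟂ KG, with radius 5.9, so the center B sits 5.9 in from both sides at B = (-32.0, -36.4). That places the tangent points at C = (-37.9, -36.4) on HC and K = (-32.0, -42.3) on KG. Then |JC| = |C − J| = 52.5.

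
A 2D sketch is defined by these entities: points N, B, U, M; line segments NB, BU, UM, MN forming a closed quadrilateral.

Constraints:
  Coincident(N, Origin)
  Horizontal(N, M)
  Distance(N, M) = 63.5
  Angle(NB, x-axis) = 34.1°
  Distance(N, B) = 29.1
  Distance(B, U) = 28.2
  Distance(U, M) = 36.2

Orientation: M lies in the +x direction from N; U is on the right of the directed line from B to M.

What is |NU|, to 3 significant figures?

31.3

Checks: |BU| = 28.20 ✓; |UM| = 36.20 ✓.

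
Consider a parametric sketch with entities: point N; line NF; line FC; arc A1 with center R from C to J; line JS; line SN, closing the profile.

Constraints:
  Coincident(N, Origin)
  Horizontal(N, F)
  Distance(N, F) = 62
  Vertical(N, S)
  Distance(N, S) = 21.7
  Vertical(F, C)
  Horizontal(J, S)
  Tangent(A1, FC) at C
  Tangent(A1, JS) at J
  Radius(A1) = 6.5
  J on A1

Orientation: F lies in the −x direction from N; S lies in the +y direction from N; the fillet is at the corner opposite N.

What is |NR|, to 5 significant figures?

57.544

N is at the origin; NF is horizontal with |NF| = 62.0 and F on the −x side, so F = (-62.000, 0.0000). N and S share the same x with |NS| = 21.7 and S on the +y side, so S = (0.0000, 21.700). The virtual corner opposite N is at (-62.000, 21.700). The tangent condition forces RC to be normal to FC and A1 meets JS tangentially, so RJ is at right angles to JS, with radius 6.5, so the center R sits 6.5 in from both sides at R = (-55.500, 15.200). Then |NR| = |R − N| = 57.544.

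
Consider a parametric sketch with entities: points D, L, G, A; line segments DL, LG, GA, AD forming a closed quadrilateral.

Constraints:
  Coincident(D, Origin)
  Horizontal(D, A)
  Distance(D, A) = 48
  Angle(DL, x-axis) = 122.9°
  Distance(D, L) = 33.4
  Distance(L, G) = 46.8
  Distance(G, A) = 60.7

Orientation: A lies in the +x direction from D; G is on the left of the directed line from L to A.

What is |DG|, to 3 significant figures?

58.0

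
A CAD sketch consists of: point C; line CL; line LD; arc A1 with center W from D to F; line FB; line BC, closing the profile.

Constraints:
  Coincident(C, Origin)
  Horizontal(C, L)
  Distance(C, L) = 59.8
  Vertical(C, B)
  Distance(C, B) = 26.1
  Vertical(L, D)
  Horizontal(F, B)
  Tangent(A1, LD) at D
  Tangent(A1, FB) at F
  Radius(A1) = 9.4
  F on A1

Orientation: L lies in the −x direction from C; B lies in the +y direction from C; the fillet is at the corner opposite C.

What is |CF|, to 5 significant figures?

56.757

C is at the origin; CL is horizontal with |CL| = 59.8 and L on the −x side, so L = (-59.800, 0.0000). C and B share the same x with |CB| = 26.1 and B on the +y side, so B = (0.0000, 26.100). The virtual corner opposite C is at (-59.800, 26.100). Tangency of A1 to LD means the radius WD is perpendicular to LD and tangency of A1 to FB means the radius WF is perpendicular to FB, with radius 9.4, so the center W sits 9.4 in from both sides at W = (-50.400, 16.700). That places the tangent points at D = (-59.800, 16.700) on LD and F = (-50.400, 26.100) on FB. Then |CF| = |F − C| = 56.757.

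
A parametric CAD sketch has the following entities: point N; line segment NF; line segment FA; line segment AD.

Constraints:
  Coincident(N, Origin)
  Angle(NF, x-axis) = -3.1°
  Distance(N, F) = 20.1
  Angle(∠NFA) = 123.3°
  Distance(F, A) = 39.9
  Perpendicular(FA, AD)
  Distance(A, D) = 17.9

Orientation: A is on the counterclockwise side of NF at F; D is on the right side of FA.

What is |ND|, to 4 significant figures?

61.63

N is at the origin; NF runs at -3.1° with length 20.1, so F = 20.1·(cos -3.1°, sin -3.1°) = (20.07, -1.087). ∠NFA = 123.3°, so FA runs at -3.1° + (180° − 123.3°) = 53.60° from the x-axis; with |FA| = 39.9, A = F + 39.9·(cos 53.60°, sin 53.60°) = (43.75, 31.03). The perpendicularity gives AD at right angles to FA; with |AD| = 17.9 on the right of FA, D = A + 17.9·(0.8049, -0.5934) = (58.16, 20.41). Then |ND| = |D − N| = 61.63.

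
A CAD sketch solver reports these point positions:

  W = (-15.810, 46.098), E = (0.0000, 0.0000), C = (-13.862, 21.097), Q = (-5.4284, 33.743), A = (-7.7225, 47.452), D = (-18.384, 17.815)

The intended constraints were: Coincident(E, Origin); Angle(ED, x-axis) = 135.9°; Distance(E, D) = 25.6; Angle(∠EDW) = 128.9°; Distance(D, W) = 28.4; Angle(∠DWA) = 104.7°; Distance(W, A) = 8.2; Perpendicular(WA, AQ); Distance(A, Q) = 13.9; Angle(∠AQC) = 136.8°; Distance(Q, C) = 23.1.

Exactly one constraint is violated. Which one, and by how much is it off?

Distance(Q, C) = 23.1 — off by 7.90.

E = (0.00, 0.00) ✓; ED at 135.9° ✓; |ED| = 25.60 ✓; ∠EDW = 128.9° ✓; |DW| = 28.40 ✓; ∠DWA = 104.7° ✓; |WA| = 8.200 ✓; ∠(WA, AQ) = 90.00° ✓; |AQ| = 13.90 ✓; ∠AQC = 136.8° ✓; |QC| = 15.20 ✗.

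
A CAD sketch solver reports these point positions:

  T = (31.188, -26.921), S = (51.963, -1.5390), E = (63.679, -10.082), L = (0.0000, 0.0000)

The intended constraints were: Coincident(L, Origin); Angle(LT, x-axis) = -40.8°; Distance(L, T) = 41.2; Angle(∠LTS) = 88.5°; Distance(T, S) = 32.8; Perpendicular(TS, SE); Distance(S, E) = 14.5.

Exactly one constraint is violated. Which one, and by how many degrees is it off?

Perpendicular(TS, SE) — off by 3.20°.

L = (0.00, 0.00) ✓; LT at -40.80° ✓; |LT| = 41.20 ✓; ∠LTS = 88.50° ✓; |TS| = 32.80 ✓; ∠(TS, SE) = 86.80° ✗; |SE| = 14.50 ✓.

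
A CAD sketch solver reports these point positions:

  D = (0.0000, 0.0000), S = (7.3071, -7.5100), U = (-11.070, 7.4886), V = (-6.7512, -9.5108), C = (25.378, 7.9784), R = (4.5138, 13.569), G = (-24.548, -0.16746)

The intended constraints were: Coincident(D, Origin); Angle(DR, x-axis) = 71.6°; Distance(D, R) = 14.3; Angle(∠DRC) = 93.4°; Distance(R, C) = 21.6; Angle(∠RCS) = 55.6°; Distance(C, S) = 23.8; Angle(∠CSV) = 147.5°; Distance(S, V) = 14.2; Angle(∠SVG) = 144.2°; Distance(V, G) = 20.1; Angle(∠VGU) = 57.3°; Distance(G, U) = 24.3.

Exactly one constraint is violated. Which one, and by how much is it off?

Distance(G, U) = 24.3 — off by 8.80.

D = (0.00, 0.00) ✓; DR at 71.60° ✓; |DR| = 14.30 ✓; ∠DRC = 93.40° ✓; |RC| = 21.60 ✓; ∠RCS = 55.60° ✓; |CS| = 23.80 ✓; ∠CSV = 147.5° ✓; |SV| = 14.20 ✓; ∠SVG = 144.2° ✓; |VG| = 20.10 ✓; ∠VGU = 57.30° ✓; |GU| = 15.50 ✗.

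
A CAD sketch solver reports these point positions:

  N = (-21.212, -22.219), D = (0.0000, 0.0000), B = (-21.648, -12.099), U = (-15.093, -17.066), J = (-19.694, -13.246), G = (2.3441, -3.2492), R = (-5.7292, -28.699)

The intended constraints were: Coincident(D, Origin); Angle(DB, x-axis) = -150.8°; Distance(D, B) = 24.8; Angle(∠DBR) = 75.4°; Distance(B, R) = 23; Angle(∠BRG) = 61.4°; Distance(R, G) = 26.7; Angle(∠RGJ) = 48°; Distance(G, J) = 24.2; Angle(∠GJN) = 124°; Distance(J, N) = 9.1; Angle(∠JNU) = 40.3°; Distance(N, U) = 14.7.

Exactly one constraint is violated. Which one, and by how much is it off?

Distance(N, U) = 14.7 — off by 6.70.

D = (0.00, 0.00) ✓; DB at -150.8° ✓; |DB| = 24.80 ✓; ∠DBR = 75.40° ✓; |BR| = 23.00 ✓; ∠BRG = 61.40° ✓; |RG| = 26.70 ✓; ∠RGJ = 48.00° ✓; |GJ| = 24.20 ✓; ∠GJN = 124.0° ✓; |JN| = 9.100 ✓; ∠JNU = 40.30° ✓; |NU| = 8.000 ✗.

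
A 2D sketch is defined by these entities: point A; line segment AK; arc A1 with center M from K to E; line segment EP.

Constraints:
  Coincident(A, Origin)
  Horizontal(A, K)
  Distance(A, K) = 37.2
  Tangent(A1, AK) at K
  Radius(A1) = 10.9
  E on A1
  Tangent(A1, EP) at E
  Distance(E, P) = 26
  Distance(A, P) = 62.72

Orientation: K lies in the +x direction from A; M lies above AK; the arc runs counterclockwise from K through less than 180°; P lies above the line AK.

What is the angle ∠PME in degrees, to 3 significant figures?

67.3°

Checks: |ME| = 10.90 ✓; ∠(ME, EP) = 90.00° ✓; |EP| = 26.00 ✓; |AP| = 62.72 ✓.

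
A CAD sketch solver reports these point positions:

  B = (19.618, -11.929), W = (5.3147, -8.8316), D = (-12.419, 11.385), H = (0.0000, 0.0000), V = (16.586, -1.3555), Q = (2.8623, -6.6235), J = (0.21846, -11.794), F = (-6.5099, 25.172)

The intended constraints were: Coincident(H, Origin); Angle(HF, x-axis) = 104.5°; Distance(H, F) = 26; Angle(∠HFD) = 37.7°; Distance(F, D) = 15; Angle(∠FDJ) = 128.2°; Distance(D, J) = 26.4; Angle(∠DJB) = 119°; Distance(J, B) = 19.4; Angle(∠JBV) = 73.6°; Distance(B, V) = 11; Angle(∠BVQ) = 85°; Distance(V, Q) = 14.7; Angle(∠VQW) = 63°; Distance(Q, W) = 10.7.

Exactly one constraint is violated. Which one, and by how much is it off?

Distance(Q, W) = 10.7 — off by 7.40.

H = (0.00, 0.00) ✓; HF at 104.5° ✓; |HF| = 26.00 ✓; ∠HFD = 37.70° ✓; |FD| = 15.00 ✓; ∠FDJ = 128.2° ✓; |DJ| = 26.40 ✓; ∠DJB = 119.0° ✓; |JB| = 19.40 ✓; ∠JBV = 73.60° ✓; |BV| = 11.00 ✓; ∠BVQ = 85.00° ✓; |VQ| = 14.70 ✓; ∠VQW = 63.00° ✓; |QW| = 3.300 ✗.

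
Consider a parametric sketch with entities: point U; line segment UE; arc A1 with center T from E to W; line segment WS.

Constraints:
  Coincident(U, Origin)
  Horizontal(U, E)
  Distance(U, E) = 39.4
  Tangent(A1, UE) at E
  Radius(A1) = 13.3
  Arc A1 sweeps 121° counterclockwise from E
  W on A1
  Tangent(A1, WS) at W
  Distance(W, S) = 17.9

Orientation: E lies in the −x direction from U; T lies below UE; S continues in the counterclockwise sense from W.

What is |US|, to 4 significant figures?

54.67

U is at the origin; U and E share the same y with |UE| = 39.4 and E on the −x side, so E = (-39.40, 0.000). A1 meets UE tangentially, so TE is at right angles to UE, so T = E + (0, -13.3) = (-39.40, -13.30). On A1, E sits at bearing 90° from T; a 121° counterclockwise sweep puts W at bearing 211°, so W = T + 13.3·(cos 211°, sin 211°) = (-50.80, -20.15). A1 meets WS tangentially, so TW is at right angles to WS, so WS runs along (−sin 211°, cos 211°); with |WS| = 17.9, S = (-41.58, -35.49). Then |US| = |S − U| = 54.67.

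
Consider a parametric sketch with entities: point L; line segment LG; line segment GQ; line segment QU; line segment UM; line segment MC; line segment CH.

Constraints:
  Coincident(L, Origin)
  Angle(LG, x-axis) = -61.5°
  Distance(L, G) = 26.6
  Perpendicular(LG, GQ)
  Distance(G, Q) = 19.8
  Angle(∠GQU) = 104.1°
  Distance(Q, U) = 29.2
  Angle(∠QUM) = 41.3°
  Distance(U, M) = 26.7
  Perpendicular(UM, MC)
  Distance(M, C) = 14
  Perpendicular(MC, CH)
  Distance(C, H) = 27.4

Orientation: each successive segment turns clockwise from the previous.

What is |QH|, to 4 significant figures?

23.24

UM is perpendicular to MC, so MC runs at -96.10°; with |MC| = 14.0, C = (0.5882, -28.09). The perpendicularity gives CH at right angles to MC, so CH runs at 173.9°; with |CH| = 27.4, H = (-26.66, -25.18). Then |QH| = |H − Q| = 23.24.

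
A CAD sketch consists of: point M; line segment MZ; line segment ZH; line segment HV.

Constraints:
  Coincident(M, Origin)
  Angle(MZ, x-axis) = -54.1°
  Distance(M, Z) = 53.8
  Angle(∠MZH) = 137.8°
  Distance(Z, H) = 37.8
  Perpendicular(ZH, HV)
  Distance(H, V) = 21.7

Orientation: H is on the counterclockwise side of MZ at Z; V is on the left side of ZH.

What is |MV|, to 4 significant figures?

78.99

M is at the origin; MZ runs at -54.1° with length 53.8, so Z = 53.8·(cos -54.1°, sin -54.1°) = (31.55, -43.58). ∠MZH = 137.8°, so ZH runs at -54.1° + (180° − 137.8°) = -11.90° from the x-axis; with |ZH| = 37.8, H = Z + 37.8·(cos -11.90°, sin -11.90°) = (68.53, -51.37). ZH is perpendicular to HV; with |HV| = 21.7 on the left of ZH, V = H + 21.7·(0.2062, 0.9785) = (73.01, -30.14). Then |MV| = |V − M| = 78.99.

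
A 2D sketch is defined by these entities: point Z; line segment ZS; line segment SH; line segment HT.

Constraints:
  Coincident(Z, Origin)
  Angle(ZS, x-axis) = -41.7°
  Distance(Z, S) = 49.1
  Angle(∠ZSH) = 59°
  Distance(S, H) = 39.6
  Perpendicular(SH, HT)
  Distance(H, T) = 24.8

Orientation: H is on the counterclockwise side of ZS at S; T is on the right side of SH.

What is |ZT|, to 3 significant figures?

68.4

Z is at the origin; ZS runs at -41.7° with length 49.1, so S = 49.1·(cos -41.7°, sin -41.7°) = (36.7, -32.7). ∠ZSH = 59.0°, so SH runs at -41.7° + (180° − 59.0°) = 79.3° from the x-axis; with |SH| = 39.6, H = S + 39.6·(cos 79.3°, sin 79.3°) = (44.0, 6.25). SH is perpendicular to HT; with |HT| = 24.8 on the right of SH, T = H + 24.8·(0.983, -0.186) = (68.4, 1.64). Then |ZT| = |T − Z| = 68.4.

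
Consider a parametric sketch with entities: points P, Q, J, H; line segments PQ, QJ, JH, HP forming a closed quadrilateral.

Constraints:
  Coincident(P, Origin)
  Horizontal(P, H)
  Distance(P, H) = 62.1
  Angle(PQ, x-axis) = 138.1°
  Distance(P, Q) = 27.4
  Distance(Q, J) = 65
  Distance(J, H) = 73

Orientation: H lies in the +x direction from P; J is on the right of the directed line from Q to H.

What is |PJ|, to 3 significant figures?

42.5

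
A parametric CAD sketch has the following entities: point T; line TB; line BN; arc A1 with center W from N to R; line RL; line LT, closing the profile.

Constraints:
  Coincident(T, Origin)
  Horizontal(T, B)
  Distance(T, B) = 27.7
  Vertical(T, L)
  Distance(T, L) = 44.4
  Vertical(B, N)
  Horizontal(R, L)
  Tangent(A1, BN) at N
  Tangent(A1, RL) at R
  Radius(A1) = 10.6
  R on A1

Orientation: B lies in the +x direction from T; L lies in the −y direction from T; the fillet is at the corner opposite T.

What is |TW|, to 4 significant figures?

37.88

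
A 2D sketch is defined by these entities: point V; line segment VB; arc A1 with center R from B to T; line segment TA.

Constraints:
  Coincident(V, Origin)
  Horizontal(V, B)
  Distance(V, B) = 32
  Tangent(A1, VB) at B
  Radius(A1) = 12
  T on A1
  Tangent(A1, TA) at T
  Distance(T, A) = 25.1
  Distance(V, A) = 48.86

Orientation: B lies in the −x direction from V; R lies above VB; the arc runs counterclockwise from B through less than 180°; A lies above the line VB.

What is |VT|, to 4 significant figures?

25.99

Checks: ∠(RB, BV) = 90.00° ✓; |RB| = 12.00 ✓; |RT| = 12.00 ✓; ∠(RT, TA) = 90.00° ✓; |TA| = 25.10 ✓; |VA| = 48.86 ✓.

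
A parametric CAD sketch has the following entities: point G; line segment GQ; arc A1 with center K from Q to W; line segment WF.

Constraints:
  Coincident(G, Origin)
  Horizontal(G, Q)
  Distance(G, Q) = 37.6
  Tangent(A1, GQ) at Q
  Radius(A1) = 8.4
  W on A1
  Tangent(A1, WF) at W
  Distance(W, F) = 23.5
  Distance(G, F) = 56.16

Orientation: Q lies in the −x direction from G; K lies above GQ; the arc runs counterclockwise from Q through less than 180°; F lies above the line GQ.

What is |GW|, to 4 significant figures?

34.09

G is at the origin; GQ is horizontal with |GQ| = 37.6 and Q on the −x side, so Q = (-37.60, 0.000). Since A1 is tangent to GQ there, KQ ⟂ GQ, so K = Q + (0, 8.4) = (-37.60, 8.400). Since KW ⟂ WF (tangency), |KF| = √(8.4² + 23.5²) = 24.96 regardless of where W sits on A1. So F lies on both circle(G, 56.16) and circle(K, 24.96); the above-GQ intersection is F = (-46.29, 31.79). W is the foot of the tangent from F: W = (-31.17, 13.81).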